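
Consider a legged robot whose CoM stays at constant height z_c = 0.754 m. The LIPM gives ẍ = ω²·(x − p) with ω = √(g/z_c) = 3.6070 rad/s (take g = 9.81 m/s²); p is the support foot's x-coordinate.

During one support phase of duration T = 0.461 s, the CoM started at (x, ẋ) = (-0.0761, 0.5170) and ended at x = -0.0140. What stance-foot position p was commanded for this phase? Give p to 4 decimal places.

p = 0.0984

ωT = 3.6070·0.461 = 1.662827; cosh(ωT) = 2.731901, sinh(ωT) = 2.542299
x(T) = p + (x₀−p)·cosh(ωT) + (ẋ₀/ω)·sinh(ωT) ⇒ p·(1 − cosh) = x(T) − x₀·cosh − (ẋ₀/ω)·sinh
numerator   = -0.0140 − (-0.0761)·2.731901 − (0.5170/3.6070)·2.542299 = -0.170496
denominator = 1 − 2.731901 = -1.731901
p = -0.170496 / -1.731901 = 0.0984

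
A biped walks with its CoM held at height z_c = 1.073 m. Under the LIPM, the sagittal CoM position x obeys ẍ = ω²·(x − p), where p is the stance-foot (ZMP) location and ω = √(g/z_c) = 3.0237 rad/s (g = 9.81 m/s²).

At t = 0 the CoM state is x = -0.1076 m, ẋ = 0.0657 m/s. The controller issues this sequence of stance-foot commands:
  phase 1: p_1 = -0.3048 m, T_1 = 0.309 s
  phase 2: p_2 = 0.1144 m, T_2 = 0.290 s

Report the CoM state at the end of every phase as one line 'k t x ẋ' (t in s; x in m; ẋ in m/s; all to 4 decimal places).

phase 1: p=-0.3048, T=0.309, ωT=0.934323, cosh=1.469171, sinh=1.076319; start (x,ẋ)=(-0.107600, 0.065700) → end (x,ẋ)=(0.008307, 0.738305)
phase 2: p=0.1144, T=0.290, ωT=0.876873, cosh=1.409727, sinh=0.993645; start (x,ẋ)=(0.008307, 0.738305) → end (x,ẋ)=(0.207459, 0.722055)

1 0.3090 0.0083 0.7383
2 0.5990 0.2075 0.7221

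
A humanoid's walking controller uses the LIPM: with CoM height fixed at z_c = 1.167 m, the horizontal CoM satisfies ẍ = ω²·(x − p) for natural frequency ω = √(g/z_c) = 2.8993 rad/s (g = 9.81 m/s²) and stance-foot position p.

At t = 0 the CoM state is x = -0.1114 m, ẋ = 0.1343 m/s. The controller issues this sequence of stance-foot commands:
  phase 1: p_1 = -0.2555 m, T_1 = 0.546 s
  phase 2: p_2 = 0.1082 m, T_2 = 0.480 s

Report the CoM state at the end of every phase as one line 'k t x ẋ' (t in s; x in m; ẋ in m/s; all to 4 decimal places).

1 0.5460 0.2182 1.3151
2 1.0260 1.1987 3.4094

phase 1: p=-0.2555, T=0.546, ωT=1.583018, cosh=2.537492, sinh=2.332137; start (x,ẋ)=(-0.111400, 0.134300) → end (x,ẋ)=(0.218181, 1.315127)
phase 2: p=0.1082, T=0.480, ωT=1.391664, cosh=2.135099, sinh=1.886438; start (x,ẋ)=(0.218181, 1.315127) → end (x,ẋ)=(1.198711, 3.409449)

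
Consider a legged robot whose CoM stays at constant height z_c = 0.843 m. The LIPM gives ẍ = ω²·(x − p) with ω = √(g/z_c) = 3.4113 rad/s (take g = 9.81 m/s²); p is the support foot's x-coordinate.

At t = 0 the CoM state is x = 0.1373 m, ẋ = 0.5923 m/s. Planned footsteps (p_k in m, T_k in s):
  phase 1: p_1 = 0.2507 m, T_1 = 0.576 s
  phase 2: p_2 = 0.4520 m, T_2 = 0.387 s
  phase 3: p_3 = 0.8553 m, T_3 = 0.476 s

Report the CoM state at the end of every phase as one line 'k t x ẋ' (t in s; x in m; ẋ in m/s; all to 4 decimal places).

1 0.5760 0.4454 0.8015
2 0.9630 0.8473 1.5685
3 1.4390 1.9550 4.0660

phase 1: p=0.2507, T=0.576, ωT=1.964909, cosh=3.637215, sinh=3.497047; start (x,ẋ)=(0.137300, 0.592300) → end (x,ẋ)=(0.445428, 0.801520)
phase 2: p=0.4520, T=0.387, ωT=1.320173, cosh=2.005579, sinh=1.738490; start (x,ẋ)=(0.445428, 0.801520) → end (x,ẋ)=(0.847295, 1.568536)
phase 3: p=0.8553, T=0.476, ωT=1.623779, cosh=2.634687, sinh=2.437534; start (x,ẋ)=(0.847295, 1.568536) → end (x,ẋ)=(1.955003, 4.066041)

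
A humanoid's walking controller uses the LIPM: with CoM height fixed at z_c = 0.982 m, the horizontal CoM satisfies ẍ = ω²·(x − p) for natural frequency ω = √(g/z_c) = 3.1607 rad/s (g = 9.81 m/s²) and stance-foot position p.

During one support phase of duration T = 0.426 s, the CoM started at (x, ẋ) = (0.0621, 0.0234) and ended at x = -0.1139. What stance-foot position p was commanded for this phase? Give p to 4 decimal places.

p = 0.2420

ωT = 3.1607·0.426 = 1.346458; cosh(ωT) = 2.051974, sinh(ωT) = 1.791814
x(T) = p + (x₀−p)·cosh(ωT) + (ẋ₀/ω)·sinh(ωT) ⇒ p·(1 − cosh) = x(T) − x₀·cosh − (ẋ₀/ω)·sinh
numerator   = -0.1139 − (0.0621)·2.051974 − (0.0234/3.1607)·1.791814 = -0.254593
denominator = 1 − 2.051974 = -1.051974
p = -0.254593 / -1.051974 = 0.2420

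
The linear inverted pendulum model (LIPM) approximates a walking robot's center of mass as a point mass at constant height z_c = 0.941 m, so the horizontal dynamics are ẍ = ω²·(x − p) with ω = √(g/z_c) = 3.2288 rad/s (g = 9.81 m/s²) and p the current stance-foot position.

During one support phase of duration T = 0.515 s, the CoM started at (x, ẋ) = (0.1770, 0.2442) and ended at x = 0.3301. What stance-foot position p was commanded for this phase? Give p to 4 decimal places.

ωT = 3.2288·0.515 = 1.662832; cosh(ωT) = 2.731914, sinh(ωT) = 2.542313
x(T) = p + (x₀−p)·cosh(ωT) + (ẋ₀/ω)·sinh(ωT) ⇒ p·(1 − cosh) = x(T) − x₀·cosh − (ẋ₀/ω)·sinh
numerator   = 0.3301 − (0.1770)·2.731914 − (0.2442/3.2288)·2.542313 = -0.345728
denominator = 1 − 2.731914 = -1.731914
p = -0.345728 / -1.731914 = 0.1996

p = 0.1996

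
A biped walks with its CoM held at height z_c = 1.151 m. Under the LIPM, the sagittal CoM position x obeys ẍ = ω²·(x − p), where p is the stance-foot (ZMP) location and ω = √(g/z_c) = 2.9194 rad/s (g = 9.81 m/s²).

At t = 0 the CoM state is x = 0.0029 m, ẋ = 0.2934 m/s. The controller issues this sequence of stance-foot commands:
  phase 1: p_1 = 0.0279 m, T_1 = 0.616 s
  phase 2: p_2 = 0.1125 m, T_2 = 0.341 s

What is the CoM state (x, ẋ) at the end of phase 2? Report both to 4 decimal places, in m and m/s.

phase 1: p=0.0279, T=0.616, ωT=1.798350, cosh=3.102624, sinh=2.937052; start (x,ẋ)=(0.002900, 0.293400) → end (x,ẋ)=(0.245508, 0.695949)
phase 2: p=0.1125, T=0.341, ωT=0.995515, cosh=1.537826, sinh=1.168293; start (x,ẋ)=(0.245508, 0.695949) → end (x,ẋ)=(0.595551, 1.523902)

x = 0.5956, ẋ = 1.5239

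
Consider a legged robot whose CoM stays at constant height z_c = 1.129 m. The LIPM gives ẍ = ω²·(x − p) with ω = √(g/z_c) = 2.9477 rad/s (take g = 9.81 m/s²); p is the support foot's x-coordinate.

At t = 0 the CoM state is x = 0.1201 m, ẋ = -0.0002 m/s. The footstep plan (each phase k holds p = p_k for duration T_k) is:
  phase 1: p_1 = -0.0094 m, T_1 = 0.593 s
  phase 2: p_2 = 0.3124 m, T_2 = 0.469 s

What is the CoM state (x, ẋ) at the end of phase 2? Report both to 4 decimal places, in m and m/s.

phase 1: p=-0.0094, T=0.593, ωT=1.747986, cosh=2.958575, sinh=2.784450; start (x,ẋ)=(0.120100, -0.000200) → end (x,ẋ)=(0.373547, 1.062309)
phase 2: p=0.3124, T=0.469, ωT=1.382471, cosh=2.117847, sinh=1.866890; start (x,ẋ)=(0.373547, 1.062309) → end (x,ẋ)=(1.114699, 2.586298)

x = 1.1147, ẋ = 2.5863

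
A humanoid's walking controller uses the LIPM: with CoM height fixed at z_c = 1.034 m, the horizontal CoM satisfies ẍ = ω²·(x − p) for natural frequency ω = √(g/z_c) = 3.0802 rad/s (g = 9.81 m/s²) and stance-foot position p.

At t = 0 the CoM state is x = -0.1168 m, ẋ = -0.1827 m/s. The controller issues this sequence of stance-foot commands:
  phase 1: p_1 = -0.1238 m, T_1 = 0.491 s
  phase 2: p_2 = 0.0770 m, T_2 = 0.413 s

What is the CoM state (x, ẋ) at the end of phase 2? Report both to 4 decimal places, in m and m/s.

x = -0.7309, ẋ = -2.3277

phase 1: p=-0.1238, T=0.491, ωT=1.512378, cosh=2.378947, sinh=2.158562; start (x,ẋ)=(-0.116800, -0.182700) → end (x,ẋ)=(-0.235181, -0.388092)
phase 2: p=0.0770, T=0.413, ωT=1.272123, cosh=1.924328, sinh=1.644091; start (x,ẋ)=(-0.235181, -0.388092) → end (x,ẋ)=(-0.730887, -2.327742)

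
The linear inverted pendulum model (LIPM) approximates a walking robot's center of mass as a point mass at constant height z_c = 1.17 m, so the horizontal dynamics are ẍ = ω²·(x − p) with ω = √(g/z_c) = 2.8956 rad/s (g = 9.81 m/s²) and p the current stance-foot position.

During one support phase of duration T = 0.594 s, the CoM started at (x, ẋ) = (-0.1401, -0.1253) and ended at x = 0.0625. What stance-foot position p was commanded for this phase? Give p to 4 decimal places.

ωT = 2.8956·0.594 = 1.719986; cosh(ωT) = 2.881761, sinh(ωT) = 2.702692
x(T) = p + (x₀−p)·cosh(ωT) + (ẋ₀/ω)·sinh(ωT) ⇒ p·(1 − cosh) = x(T) − x₀·cosh − (ẋ₀/ω)·sinh
numerator   = 0.0625 − (-0.1401)·2.881761 − (-0.1253/2.8956)·2.702692 = 0.583187
denominator = 1 − 2.881761 = -1.881761
p = 0.583187 / -1.881761 = -0.3099

p = -0.3099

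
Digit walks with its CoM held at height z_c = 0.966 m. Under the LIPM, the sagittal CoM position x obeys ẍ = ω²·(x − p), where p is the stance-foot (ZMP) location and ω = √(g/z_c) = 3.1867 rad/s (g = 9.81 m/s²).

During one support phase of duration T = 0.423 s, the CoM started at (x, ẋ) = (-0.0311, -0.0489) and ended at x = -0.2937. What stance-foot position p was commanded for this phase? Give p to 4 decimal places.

ωT = 3.1867·0.423 = 1.347974; cosh(ωT) = 2.054692, sinh(ωT) = 1.794926
x(T) = p + (x₀−p)·cosh(ωT) + (ẋ₀/ω)·sinh(ωT) ⇒ p·(1 − cosh) = x(T) − x₀·cosh − (ẋ₀/ω)·sinh
numerator   = -0.2937 − (-0.0311)·2.054692 − (-0.0489/3.1867)·1.794926 = -0.202256
denominator = 1 − 2.054692 = -1.054692
p = -0.202256 / -1.054692 = 0.1918

p = 0.1918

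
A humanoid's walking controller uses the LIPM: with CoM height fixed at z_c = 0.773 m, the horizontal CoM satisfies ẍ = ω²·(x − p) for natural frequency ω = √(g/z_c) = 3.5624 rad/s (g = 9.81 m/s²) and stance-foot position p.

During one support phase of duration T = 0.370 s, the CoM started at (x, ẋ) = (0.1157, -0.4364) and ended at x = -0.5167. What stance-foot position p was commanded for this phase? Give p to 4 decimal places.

p = 0.5348

ωT = 3.5624·0.370 = 1.318088; cosh(ωT) = 2.001959, sinh(ωT) = 1.734312
x(T) = p + (x₀−p)·cosh(ωT) + (ẋ₀/ω)·sinh(ωT) ⇒ p·(1 − cosh) = x(T) − x₀·cosh − (ẋ₀/ω)·sinh
numerator   = -0.5167 − (0.1157)·2.001959 − (-0.4364/3.5624)·1.734312 = -0.535870
denominator = 1 − 2.001959 = -1.001959
p = -0.535870 / -1.001959 = 0.5348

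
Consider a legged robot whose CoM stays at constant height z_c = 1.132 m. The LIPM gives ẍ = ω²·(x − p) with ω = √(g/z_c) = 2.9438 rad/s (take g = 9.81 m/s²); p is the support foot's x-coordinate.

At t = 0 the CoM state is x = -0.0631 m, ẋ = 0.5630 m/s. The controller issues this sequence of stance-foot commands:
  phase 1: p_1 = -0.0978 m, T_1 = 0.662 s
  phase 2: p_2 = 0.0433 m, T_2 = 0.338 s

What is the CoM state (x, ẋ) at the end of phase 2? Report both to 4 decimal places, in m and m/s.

phase 1: p=-0.0978, T=0.662, ωT=1.948796, cosh=3.581336, sinh=3.438891; start (x,ẋ)=(-0.063100, 0.563000) → end (x,ẋ)=(0.684158, 2.367575)
phase 2: p=0.0433, T=0.338, ωT=0.995004, cosh=1.537229, sinh=1.167507; start (x,ẋ)=(0.684158, 2.367575) → end (x,ẋ)=(1.967423, 5.842075)

x = 1.9674, ẋ = 5.8421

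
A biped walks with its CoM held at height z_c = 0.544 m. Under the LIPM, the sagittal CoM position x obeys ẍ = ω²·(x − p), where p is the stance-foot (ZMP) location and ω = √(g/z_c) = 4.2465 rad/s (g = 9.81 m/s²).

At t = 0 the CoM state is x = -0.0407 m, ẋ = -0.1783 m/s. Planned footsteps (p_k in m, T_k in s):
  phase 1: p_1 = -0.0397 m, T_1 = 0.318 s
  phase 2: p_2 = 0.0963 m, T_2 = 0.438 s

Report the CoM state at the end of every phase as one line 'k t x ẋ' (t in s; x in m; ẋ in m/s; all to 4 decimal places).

1 0.3180 -0.1173 -0.3748
2 0.7560 -0.8830 -4.0759

phase 1: p=-0.0397, T=0.318, ωT=1.350387, cosh=2.059029, sinh=1.799889; start (x,ẋ)=(-0.040700, -0.178300) → end (x,ẋ)=(-0.117332, -0.374768)
phase 2: p=0.0963, T=0.438, ωT=1.859967, cosh=3.289601, sinh=3.133924; start (x,ẋ)=(-0.117332, -0.374768) → end (x,ẋ)=(-0.883043, -4.075895)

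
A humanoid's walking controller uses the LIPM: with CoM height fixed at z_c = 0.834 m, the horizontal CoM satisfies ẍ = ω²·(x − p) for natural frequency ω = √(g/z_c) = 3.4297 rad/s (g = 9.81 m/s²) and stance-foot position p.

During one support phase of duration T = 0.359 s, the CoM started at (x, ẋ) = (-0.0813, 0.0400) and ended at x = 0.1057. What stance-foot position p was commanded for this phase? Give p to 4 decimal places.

p = -0.2778

ωT = 3.4297·0.359 = 1.231262; cosh(ωT) = 1.858737, sinh(ωT) = 1.566814
x(T) = p + (x₀−p)·cosh(ωT) + (ẋ₀/ω)·sinh(ωT) ⇒ p·(1 − cosh) = x(T) − x₀·cosh − (ẋ₀/ω)·sinh
numerator   = 0.1057 − (-0.0813)·1.858737 − (0.0400/3.4297)·1.566814 = 0.238542
denominator = 1 − 1.858737 = -0.858737
p = 0.238542 / -0.858737 = -0.2778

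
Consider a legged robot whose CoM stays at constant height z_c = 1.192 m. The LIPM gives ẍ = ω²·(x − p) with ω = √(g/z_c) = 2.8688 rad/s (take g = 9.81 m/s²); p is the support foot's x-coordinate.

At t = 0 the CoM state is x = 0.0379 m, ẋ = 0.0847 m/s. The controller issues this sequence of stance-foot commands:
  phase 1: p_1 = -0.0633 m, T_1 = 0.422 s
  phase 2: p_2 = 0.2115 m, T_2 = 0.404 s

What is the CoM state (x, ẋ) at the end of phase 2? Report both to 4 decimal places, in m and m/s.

x = 0.4328, ẋ = 0.8631

phase 1: p=-0.0633, T=0.422, ωT=1.210634, cosh=1.826809, sinh=1.528801; start (x,ẋ)=(0.037900, 0.084700) → end (x,ẋ)=(0.166710, 0.598576)
phase 2: p=0.2115, T=0.404, ωT=1.158995, cosh=1.750265, sinh=1.436464; start (x,ẋ)=(0.166710, 0.598576) → end (x,ẋ)=(0.432825, 0.863092)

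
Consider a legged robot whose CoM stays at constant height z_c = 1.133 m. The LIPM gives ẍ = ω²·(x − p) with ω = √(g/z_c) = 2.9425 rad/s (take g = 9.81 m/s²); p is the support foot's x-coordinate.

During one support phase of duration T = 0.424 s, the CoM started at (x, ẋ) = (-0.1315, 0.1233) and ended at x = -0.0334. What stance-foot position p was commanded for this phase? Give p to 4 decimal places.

ωT = 2.9425·0.424 = 1.247620; cosh(ωT) = 1.884617, sinh(ωT) = 1.597429
x(T) = p + (x₀−p)·cosh(ωT) + (ẋ₀/ω)·sinh(ωT) ⇒ p·(1 − cosh) = x(T) − x₀·cosh − (ẋ₀/ω)·sinh
numerator   = -0.0334 − (-0.1315)·1.884617 − (0.1233/2.9425)·1.597429 = 0.147490
denominator = 1 − 1.884617 = -0.884617
p = 0.147490 / -0.884617 = -0.1667

p = -0.1667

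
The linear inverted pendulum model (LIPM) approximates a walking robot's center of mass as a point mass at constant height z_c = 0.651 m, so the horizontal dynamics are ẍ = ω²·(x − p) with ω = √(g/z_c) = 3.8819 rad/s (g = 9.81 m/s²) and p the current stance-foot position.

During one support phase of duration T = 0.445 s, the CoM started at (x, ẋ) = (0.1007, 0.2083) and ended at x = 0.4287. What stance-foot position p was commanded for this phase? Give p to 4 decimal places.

p = 0.0051

ωT = 3.8819·0.445 = 1.727445; cosh(ωT) = 2.902001, sinh(ωT) = 2.724263
x(T) = p + (x₀−p)·cosh(ωT) + (ẋ₀/ω)·sinh(ωT) ⇒ p·(1 − cosh) = x(T) − x₀·cosh − (ẋ₀/ω)·sinh
numerator   = 0.4287 − (0.1007)·2.902001 − (0.2083/3.8819)·2.724263 = -0.009713
denominator = 1 − 2.902001 = -1.902001
p = -0.009713 / -1.902001 = 0.0051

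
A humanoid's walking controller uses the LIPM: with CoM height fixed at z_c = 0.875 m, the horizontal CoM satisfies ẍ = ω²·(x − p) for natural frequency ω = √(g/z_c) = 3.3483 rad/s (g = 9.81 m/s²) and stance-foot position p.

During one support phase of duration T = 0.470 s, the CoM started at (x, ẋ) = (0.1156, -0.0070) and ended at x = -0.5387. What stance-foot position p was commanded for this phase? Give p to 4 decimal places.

ωT = 3.3483·0.470 = 1.573701; cosh(ωT) = 2.515874, sinh(ωT) = 2.308597
x(T) = p + (x₀−p)·cosh(ωT) + (ẋ₀/ω)·sinh(ωT) ⇒ p·(1 − cosh) = x(T) − x₀·cosh − (ẋ₀/ω)·sinh
numerator   = -0.5387 − (0.1156)·2.515874 − (-0.0070/3.3483)·2.308597 = -0.824709
denominator = 1 − 2.515874 = -1.515874
p = -0.824709 / -1.515874 = 0.5440

p = 0.5440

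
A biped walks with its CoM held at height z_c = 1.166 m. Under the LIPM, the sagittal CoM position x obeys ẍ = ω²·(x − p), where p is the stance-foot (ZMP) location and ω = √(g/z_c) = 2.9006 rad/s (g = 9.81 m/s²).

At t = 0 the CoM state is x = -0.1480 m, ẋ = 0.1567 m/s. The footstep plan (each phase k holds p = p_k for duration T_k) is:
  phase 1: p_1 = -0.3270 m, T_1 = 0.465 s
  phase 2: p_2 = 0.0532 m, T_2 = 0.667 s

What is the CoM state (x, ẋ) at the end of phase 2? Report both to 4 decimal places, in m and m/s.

phase 1: p=-0.3270, T=0.465, ωT=1.348779, cosh=2.056138, sinh=1.796581; start (x,ẋ)=(-0.148000, 0.156700) → end (x,ẋ)=(0.138106, 1.254995)
phase 2: p=0.0532, T=0.667, ωT=1.934700, cosh=3.533218, sinh=3.388750; start (x,ẋ)=(0.138106, 1.254995) → end (x,ẋ)=(1.819393, 5.268745)

x = 1.8194, ẋ = 5.2687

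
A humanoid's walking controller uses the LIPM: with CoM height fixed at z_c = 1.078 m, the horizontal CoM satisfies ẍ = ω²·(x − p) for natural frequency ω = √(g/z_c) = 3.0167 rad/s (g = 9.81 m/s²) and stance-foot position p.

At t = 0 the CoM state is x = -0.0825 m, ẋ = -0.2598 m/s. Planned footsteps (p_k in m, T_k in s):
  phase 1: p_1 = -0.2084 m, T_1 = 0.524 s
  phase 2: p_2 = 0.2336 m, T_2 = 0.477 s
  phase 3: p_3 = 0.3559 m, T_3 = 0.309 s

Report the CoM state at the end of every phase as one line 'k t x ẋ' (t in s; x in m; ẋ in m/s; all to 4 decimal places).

phase 1: p=-0.2084, T=0.524, ωT=1.580751, cosh=2.532211, sinh=2.326391; start (x,ẋ)=(-0.082500, -0.259800) → end (x,ẋ)=(-0.089945, 0.225701)
phase 2: p=0.2336, T=0.477, ωT=1.438966, cosh=2.226753, sinh=1.989580; start (x,ẋ)=(-0.089945, 0.225701) → end (x,ẋ)=(-0.338000, -1.439325)
phase 3: p=0.3559, T=0.309, ωT=0.932160, cosh=1.466846, sinh=1.073144; start (x,ẋ)=(-0.338000, -1.439325) → end (x,ẋ)=(-1.173962, -4.357668)

1 0.5240 -0.0899 0.2257
2 1.0010 -0.3380 -1.4393
3 1.3100 -1.1740 -4.3577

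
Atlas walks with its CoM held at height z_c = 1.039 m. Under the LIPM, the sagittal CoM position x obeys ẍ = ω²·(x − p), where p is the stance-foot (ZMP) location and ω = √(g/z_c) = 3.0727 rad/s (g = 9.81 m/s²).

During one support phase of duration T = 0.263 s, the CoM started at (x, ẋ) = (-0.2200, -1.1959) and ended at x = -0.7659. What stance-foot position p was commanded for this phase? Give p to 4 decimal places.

ωT = 3.0727·0.263 = 0.808120; cosh(ωT) = 1.344691, sinh(ωT) = 0.898995
x(T) = p + (x₀−p)·cosh(ωT) + (ẋ₀/ω)·sinh(ωT) ⇒ p·(1 − cosh) = x(T) − x₀·cosh − (ẋ₀/ω)·sinh
numerator   = -0.7659 − (-0.2200)·1.344691 − (-1.1959/3.0727)·0.898995 = -0.120178
denominator = 1 − 1.344691 = -0.344691
p = -0.120178 / -0.344691 = 0.3487

p = 0.3487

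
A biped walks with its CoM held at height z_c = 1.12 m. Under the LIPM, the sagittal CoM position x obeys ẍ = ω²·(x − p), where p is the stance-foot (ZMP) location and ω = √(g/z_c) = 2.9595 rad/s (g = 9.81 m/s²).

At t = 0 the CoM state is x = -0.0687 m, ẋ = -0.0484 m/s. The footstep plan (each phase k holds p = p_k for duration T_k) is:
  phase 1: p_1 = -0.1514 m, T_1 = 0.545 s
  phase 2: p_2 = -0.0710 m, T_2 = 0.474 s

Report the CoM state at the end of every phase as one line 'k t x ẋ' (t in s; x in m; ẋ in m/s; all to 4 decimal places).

phase 1: p=-0.1514, T=0.545, ωT=1.612928, cosh=2.608391, sinh=2.409088; start (x,ẋ)=(-0.068700, -0.048400) → end (x,ẋ)=(0.024915, 0.463380)
phase 2: p=-0.0710, T=0.474, ωT=1.402803, cosh=2.156245, sinh=1.910338; start (x,ẋ)=(0.024915, 0.463380) → end (x,ẋ)=(0.434926, 1.541432)

1 0.5450 0.0249 0.4634
2 1.0190 0.4349 1.5414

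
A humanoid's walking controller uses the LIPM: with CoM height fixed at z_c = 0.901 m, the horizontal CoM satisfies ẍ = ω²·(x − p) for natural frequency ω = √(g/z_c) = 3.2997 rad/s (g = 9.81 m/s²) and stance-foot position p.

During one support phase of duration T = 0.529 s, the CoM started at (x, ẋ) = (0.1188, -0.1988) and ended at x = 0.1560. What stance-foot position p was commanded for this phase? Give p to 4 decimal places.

ωT = 3.2997·0.529 = 1.745541; cosh(ωT) = 2.951776, sinh(ωT) = 2.777226
x(T) = p + (x₀−p)·cosh(ωT) + (ẋ₀/ω)·sinh(ωT) ⇒ p·(1 − cosh) = x(T) − x₀·cosh − (ẋ₀/ω)·sinh
numerator   = 0.1560 − (0.1188)·2.951776 − (-0.1988/3.2997)·2.777226 = -0.027349
denominator = 1 − 2.951776 = -1.951776
p = -0.027349 / -1.951776 = 0.0140

p = 0.0140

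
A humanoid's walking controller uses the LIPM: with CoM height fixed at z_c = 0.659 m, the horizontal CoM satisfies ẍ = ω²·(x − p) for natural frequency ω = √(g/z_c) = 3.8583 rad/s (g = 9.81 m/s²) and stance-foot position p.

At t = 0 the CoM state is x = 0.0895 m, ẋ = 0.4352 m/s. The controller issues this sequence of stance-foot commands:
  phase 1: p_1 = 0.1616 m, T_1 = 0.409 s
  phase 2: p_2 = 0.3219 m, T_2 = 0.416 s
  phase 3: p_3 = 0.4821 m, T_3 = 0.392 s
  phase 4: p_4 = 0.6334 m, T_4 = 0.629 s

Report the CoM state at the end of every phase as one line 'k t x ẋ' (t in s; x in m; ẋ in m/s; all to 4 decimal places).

phase 1: p=0.1616, T=0.409, ωT=1.578045, cosh=2.525925, sinh=2.319547; start (x,ẋ)=(0.089500, 0.435200) → end (x,ẋ)=(0.241116, 0.454023)
phase 2: p=0.3219, T=0.416, ωT=1.605053, cosh=2.589501, sinh=2.388622; start (x,ẋ)=(0.241116, 0.454023) → end (x,ẋ)=(0.393789, 0.431186)
phase 3: p=0.4821, T=0.392, ωT=1.512454, cosh=2.379110, sinh=2.158741; start (x,ẋ)=(0.393789, 0.431186) → end (x,ẋ)=(0.513250, 0.290291)
phase 4: p=0.6334, T=0.629, ωT=2.426871, cosh=5.705853, sinh=5.617540; start (x,ẋ)=(0.513250, 0.290291) → end (x,ẋ)=(0.370493, -0.947796)

1 0.4090 0.2411 0.4540
2 0.8250 0.3938 0.4312
3 1.2170 0.5132 0.2903
4 1.8460 0.3705 -0.9478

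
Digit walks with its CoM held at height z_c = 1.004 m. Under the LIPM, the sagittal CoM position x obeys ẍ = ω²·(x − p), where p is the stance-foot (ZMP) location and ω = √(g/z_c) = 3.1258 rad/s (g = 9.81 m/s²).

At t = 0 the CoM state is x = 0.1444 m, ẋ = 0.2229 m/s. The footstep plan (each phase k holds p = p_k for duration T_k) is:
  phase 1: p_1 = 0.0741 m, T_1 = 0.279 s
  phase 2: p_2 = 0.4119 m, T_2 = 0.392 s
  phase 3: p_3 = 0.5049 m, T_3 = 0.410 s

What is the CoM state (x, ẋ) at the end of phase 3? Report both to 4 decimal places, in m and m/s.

phase 1: p=0.0741, T=0.279, ωT=0.872098, cosh=1.404999, sinh=0.986925; start (x,ẋ)=(0.144400, 0.222900) → end (x,ẋ)=(0.243249, 0.530045)
phase 2: p=0.4119, T=0.392, ωT=1.225314, cosh=1.849450, sinh=1.555784; start (x,ẋ)=(0.243249, 0.530045) → end (x,ẋ)=(0.363804, 0.160129)
phase 3: p=0.5049, T=0.410, ωT=1.281578, cosh=1.939959, sinh=1.662360; start (x,ẋ)=(0.363804, 0.160129) → end (x,ẋ)=(0.316339, -0.422520)

x = 0.3163, ẋ = -0.4225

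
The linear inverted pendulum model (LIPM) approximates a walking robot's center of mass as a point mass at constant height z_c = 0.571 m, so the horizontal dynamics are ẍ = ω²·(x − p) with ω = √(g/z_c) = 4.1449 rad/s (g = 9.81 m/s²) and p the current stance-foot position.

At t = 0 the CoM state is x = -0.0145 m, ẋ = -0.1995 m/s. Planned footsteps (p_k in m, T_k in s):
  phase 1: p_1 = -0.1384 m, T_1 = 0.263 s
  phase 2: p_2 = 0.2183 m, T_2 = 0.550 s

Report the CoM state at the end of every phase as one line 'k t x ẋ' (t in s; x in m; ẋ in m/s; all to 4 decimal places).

1 0.2630 0.0032 0.3472
2 0.8130 -0.4387 -2.5966

phase 1: p=-0.1384, T=0.263, ωT=1.090109, cosh=1.655389, sinh=1.319209; start (x,ẋ)=(-0.014500, -0.199500) → end (x,ẋ)=(0.003207, 0.347234)
phase 2: p=0.2183, T=0.550, ωT=2.279695, cosh=4.938007, sinh=4.835692; start (x,ẋ)=(0.003207, 0.347234) → end (x,ẋ)=(-0.438726, -2.596560)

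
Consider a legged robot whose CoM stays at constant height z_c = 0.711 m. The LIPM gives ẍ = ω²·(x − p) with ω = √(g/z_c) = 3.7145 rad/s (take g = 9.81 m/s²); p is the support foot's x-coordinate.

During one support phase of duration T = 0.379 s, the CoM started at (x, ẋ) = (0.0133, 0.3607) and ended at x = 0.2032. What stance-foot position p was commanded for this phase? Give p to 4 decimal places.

ωT = 3.7145·0.379 = 1.407795; cosh(ωT) = 2.165809, sinh(ωT) = 1.921127
x(T) = p + (x₀−p)·cosh(ωT) + (ẋ₀/ω)·sinh(ωT) ⇒ p·(1 − cosh) = x(T) − x₀·cosh − (ẋ₀/ω)·sinh
numerator   = 0.2032 − (0.0133)·2.165809 − (0.3607/3.7145)·1.921127 = -0.012158
denominator = 1 − 2.165809 = -1.165809
p = -0.012158 / -1.165809 = 0.0104

p = 0.0104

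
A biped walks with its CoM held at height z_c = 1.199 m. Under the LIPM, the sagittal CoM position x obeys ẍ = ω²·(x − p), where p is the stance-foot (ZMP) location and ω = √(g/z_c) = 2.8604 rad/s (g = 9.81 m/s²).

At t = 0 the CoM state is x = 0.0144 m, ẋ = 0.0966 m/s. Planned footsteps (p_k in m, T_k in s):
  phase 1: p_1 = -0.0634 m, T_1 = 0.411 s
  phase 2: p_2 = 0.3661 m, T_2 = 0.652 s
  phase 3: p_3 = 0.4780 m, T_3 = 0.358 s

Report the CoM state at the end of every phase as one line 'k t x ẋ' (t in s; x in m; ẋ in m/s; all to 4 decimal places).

1 0.4110 0.1241 0.4976
2 1.0630 0.1144 -0.5356
3 1.4210 -0.3205 -2.1030

phase 1: p=-0.0634, T=0.411, ωT=1.175624, cosh=1.774396, sinh=1.465770; start (x,ẋ)=(0.014400, 0.096600) → end (x,ẋ)=(0.124149, 0.497598)
phase 2: p=0.3661, T=0.652, ωT=1.864981, cosh=3.305356, sinh=3.150456; start (x,ẋ)=(0.124149, 0.497598) → end (x,ẋ)=(0.114423, -0.535618)
phase 3: p=0.4780, T=0.358, ωT=1.024023, cosh=1.571761, sinh=1.212614; start (x,ẋ)=(0.114423, -0.535618) → end (x,ẋ)=(-0.320521, -2.102952)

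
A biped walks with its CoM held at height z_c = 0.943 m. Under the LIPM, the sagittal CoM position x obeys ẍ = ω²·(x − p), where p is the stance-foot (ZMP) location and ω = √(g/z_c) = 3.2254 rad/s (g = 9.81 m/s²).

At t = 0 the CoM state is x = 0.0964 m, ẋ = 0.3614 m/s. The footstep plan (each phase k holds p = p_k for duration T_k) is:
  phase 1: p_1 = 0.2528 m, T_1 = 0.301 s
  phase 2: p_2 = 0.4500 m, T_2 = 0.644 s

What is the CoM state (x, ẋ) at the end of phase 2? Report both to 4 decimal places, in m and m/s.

phase 1: p=0.2528, T=0.301, ωT=0.970845, cosh=1.509469, sinh=1.130706; start (x,ẋ)=(0.096400, 0.361400) → end (x,ẋ)=(0.143413, -0.024866)
phase 2: p=0.4500, T=0.644, ωT=2.077158, cosh=4.053518, sinh=3.928232; start (x,ẋ)=(0.143413, -0.024866) → end (x,ẋ)=(-0.823042, -3.985292)

x = -0.8230, ẋ = -3.9853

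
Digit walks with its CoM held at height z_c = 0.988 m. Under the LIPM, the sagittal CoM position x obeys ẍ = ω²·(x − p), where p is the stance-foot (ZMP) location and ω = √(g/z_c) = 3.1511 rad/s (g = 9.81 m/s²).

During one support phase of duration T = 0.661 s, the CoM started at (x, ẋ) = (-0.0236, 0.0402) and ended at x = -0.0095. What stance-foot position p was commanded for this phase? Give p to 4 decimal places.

p = -0.0118

ωT = 3.1511·0.661 = 2.082877; cosh(ωT) = 4.076052, sinh(ωT) = 3.951480
x(T) = p + (x₀−p)·cosh(ωT) + (ẋ₀/ω)·sinh(ωT) ⇒ p·(1 − cosh) = x(T) − x₀·cosh − (ẋ₀/ω)·sinh
numerator   = -0.0095 − (-0.0236)·4.076052 − (0.0402/3.1511)·3.951480 = 0.036284
denominator = 1 − 4.076052 = -3.076052
p = 0.036284 / -3.076052 = -0.0118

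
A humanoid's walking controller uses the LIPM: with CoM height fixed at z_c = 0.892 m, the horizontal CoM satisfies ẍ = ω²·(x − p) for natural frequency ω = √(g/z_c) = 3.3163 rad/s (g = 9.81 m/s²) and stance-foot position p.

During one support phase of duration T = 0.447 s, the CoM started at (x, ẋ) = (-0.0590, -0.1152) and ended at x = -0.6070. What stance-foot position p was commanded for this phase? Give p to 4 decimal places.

p = 0.3025

ωT = 3.3163·0.447 = 1.482386; cosh(ωT) = 2.315268, sinh(ωT) = 2.088173
x(T) = p + (x₀−p)·cosh(ωT) + (ẋ₀/ω)·sinh(ωT) ⇒ p·(1 − cosh) = x(T) − x₀·cosh − (ẋ₀/ω)·sinh
numerator   = -0.6070 − (-0.0590)·2.315268 − (-0.1152/3.3163)·2.088173 = -0.397861
denominator = 1 − 2.315268 = -1.315268
p = -0.397861 / -1.315268 = 0.3025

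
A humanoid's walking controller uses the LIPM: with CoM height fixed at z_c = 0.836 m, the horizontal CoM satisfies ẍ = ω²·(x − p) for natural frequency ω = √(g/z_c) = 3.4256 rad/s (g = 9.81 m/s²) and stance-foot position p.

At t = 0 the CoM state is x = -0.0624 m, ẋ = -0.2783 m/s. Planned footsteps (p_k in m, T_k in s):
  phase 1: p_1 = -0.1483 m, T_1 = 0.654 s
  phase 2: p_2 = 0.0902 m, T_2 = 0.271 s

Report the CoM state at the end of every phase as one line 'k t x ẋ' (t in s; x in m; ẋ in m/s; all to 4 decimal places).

1 0.6540 -0.1175 0.0445
2 0.9250 -0.1998 -0.6945

phase 1: p=-0.1483, T=0.654, ωT=2.240342, cosh=4.751485, sinh=4.645063; start (x,ẋ)=(-0.062400, -0.278300) → end (x,ẋ)=(-0.117518, 0.044513)
phase 2: p=0.0902, T=0.271, ωT=0.928338, cosh=1.462755, sinh=1.067545; start (x,ẋ)=(-0.117518, 0.044513) → end (x,ẋ)=(-0.199769, -0.694509)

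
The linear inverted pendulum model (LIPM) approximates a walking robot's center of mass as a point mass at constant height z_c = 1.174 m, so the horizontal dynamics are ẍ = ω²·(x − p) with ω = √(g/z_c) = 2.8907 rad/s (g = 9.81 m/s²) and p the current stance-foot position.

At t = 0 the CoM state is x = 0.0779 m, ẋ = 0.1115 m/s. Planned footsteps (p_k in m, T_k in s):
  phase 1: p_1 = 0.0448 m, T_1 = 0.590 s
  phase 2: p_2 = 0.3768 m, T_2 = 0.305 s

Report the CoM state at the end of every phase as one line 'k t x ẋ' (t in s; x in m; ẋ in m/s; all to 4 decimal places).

1 0.5900 0.2416 0.5716
2 0.8950 0.3833 0.4174

phase 1: p=0.0448, T=0.590, ωT=1.705513, cosh=2.842944, sinh=2.661265; start (x,ẋ)=(0.077900, 0.111500) → end (x,ẋ)=(0.241552, 0.571624)
phase 2: p=0.3768, T=0.305, ωT=0.881663, cosh=1.414504, sinh=1.000410; start (x,ẋ)=(0.241552, 0.571624) → end (x,ẋ)=(0.383318, 0.417441)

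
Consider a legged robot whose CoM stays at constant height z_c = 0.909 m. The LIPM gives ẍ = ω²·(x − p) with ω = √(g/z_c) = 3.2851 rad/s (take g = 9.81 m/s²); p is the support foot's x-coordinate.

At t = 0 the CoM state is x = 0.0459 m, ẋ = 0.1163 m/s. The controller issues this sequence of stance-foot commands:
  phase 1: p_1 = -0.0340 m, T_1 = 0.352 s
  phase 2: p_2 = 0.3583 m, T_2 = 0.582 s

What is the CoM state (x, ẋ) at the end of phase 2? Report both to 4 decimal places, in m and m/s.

phase 1: p=-0.0340, T=0.352, ωT=1.156355, cosh=1.746479, sinh=1.431848; start (x,ẋ)=(0.045900, 0.116300) → end (x,ẋ)=(0.156234, 0.578946)
phase 2: p=0.3583, T=0.582, ωT=1.911928, cosh=3.456959, sinh=3.309164; start (x,ẋ)=(0.156234, 0.578946) → end (x,ẋ)=(0.242955, -0.195248)

x = 0.2430, ẋ = -0.1952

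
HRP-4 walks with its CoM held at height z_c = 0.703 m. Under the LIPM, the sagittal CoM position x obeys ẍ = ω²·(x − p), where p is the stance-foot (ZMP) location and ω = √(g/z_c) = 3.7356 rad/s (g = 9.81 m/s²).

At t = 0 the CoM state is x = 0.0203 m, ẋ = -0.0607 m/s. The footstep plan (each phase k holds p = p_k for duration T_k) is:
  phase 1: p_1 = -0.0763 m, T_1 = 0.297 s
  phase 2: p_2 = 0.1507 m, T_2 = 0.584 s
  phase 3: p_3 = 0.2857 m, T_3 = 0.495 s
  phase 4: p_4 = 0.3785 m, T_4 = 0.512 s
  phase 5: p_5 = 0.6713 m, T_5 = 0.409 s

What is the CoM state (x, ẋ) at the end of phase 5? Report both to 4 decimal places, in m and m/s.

phase 1: p=-0.0763, T=0.297, ωT=1.109473, cosh=1.681246, sinh=1.351514; start (x,ẋ)=(0.020300, -0.060700) → end (x,ẋ)=(0.064148, 0.385654)
phase 2: p=0.1507, T=0.584, ωT=2.181590, cosh=4.486624, sinh=4.373762; start (x,ẋ)=(0.064148, 0.385654) → end (x,ẋ)=(0.213908, 0.316138)
phase 3: p=0.2857, T=0.495, ωT=1.849122, cosh=3.255807, sinh=3.098431; start (x,ẋ)=(0.213908, 0.316138) → end (x,ẋ)=(0.314175, 0.198331)
phase 4: p=0.3785, T=0.512, ωT=1.912627, cosh=3.459273, sinh=3.311581; start (x,ẋ)=(0.314175, 0.198331) → end (x,ẋ)=(0.331803, -0.109661)
phase 5: p=0.6713, T=0.409, ωT=1.527860, cosh=2.412653, sinh=2.195653; start (x,ẋ)=(0.331803, -0.109661) → end (x,ẋ)=(-0.212244, -3.049157)

x = -0.2122, ẋ = -3.0492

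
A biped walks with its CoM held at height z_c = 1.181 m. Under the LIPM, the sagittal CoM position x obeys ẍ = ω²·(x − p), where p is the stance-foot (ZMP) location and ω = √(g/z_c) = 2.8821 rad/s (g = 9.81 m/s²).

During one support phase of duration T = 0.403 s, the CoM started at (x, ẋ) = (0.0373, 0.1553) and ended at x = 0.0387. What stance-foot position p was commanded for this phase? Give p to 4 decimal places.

ωT = 2.8821·0.403 = 1.161486; cosh(ωT) = 1.753849, sinh(ωT) = 1.440829
x(T) = p + (x₀−p)·cosh(ωT) + (ẋ₀/ω)·sinh(ωT) ⇒ p·(1 − cosh) = x(T) − x₀·cosh − (ẋ₀/ω)·sinh
numerator   = 0.0387 − (0.0373)·1.753849 − (0.1553/2.8821)·1.440829 = -0.104357
denominator = 1 − 1.753849 = -0.753849
p = -0.104357 / -0.753849 = 0.1384

p = 0.1384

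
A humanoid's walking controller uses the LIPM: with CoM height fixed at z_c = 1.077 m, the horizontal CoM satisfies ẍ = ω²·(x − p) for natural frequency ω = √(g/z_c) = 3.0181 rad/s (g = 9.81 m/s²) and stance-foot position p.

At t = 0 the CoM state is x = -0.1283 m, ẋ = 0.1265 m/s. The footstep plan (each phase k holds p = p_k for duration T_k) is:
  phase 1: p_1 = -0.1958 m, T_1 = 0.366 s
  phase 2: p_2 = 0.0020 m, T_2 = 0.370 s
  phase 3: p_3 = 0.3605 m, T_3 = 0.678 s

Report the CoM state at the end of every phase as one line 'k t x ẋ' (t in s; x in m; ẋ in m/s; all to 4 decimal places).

1 0.3660 -0.0265 0.4855
2 0.7360 0.1733 0.7040
3 1.4140 0.5114 0.6193

phase 1: p=-0.1958, T=0.366, ωT=1.104625, cosh=1.674713, sinh=1.343378; start (x,ẋ)=(-0.128300, 0.126500) → end (x,ẋ)=(-0.026451, 0.485527)
phase 2: p=0.0020, T=0.370, ωT=1.116697, cosh=1.691053, sinh=1.363694; start (x,ẋ)=(-0.026451, 0.485527) → end (x,ẋ)=(0.173268, 0.703955)
phase 3: p=0.3605, T=0.678, ωT=2.046272, cosh=3.934105, sinh=3.804889; start (x,ẋ)=(0.173268, 0.703955) → end (x,ẋ)=(0.511378, 0.619344)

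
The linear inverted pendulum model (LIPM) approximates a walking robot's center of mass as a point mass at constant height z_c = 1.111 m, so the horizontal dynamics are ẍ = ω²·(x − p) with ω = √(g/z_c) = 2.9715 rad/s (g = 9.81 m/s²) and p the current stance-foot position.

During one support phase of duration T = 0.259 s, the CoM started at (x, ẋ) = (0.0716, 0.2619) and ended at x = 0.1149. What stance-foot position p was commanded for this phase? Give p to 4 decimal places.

p = 0.1726

ωT = 2.9715·0.259 = 0.769618; cosh(ωT) = 1.311066, sinh(ωT) = 0.847876
x(T) = p + (x₀−p)·cosh(ωT) + (ẋ₀/ω)·sinh(ωT) ⇒ p·(1 − cosh) = x(T) − x₀·cosh − (ẋ₀/ω)·sinh
numerator   = 0.1149 − (0.0716)·1.311066 − (0.2619/2.9715)·0.847876 = -0.053702
denominator = 1 − 1.311066 = -0.311066
p = -0.053702 / -0.311066 = 0.1726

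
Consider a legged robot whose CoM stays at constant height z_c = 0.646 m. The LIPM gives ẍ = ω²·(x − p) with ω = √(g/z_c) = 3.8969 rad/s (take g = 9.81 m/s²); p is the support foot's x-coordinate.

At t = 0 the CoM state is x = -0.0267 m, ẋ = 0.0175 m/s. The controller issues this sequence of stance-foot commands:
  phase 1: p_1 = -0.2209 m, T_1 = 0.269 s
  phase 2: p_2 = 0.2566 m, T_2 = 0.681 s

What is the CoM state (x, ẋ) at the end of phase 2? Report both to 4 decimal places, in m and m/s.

phase 1: p=-0.2209, T=0.269, ωT=1.048266, cosh=1.601623, sinh=1.251078; start (x,ẋ)=(-0.026700, 0.017500) → end (x,ẋ)=(0.095753, 0.974816)
phase 2: p=0.2566, T=0.681, ωT=2.653789, cosh=7.139076, sinh=7.068692; start (x,ẋ)=(0.095753, 0.974816) → end (x,ẋ)=(0.876550, 2.528612)

x = 0.8765, ẋ = 2.5286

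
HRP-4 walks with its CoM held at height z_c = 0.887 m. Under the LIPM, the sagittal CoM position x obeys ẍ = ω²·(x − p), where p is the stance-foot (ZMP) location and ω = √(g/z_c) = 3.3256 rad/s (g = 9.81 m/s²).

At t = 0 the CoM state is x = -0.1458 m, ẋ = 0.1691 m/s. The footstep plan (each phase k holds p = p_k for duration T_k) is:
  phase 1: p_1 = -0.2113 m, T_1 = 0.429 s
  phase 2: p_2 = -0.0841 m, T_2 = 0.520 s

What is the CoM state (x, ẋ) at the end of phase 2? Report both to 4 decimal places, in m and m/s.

x = 0.9121, ẋ = 3.3861

phase 1: p=-0.2113, T=0.429, ωT=1.426682, cosh=2.202482, sinh=1.962377; start (x,ẋ)=(-0.145800, 0.169100) → end (x,ẋ)=(0.032745, 0.799898)
phase 2: p=-0.0841, T=0.520, ωT=1.729312, cosh=2.907090, sinh=2.729684; start (x,ẋ)=(0.032745, 0.799898) → end (x,ẋ)=(0.912144, 3.386080)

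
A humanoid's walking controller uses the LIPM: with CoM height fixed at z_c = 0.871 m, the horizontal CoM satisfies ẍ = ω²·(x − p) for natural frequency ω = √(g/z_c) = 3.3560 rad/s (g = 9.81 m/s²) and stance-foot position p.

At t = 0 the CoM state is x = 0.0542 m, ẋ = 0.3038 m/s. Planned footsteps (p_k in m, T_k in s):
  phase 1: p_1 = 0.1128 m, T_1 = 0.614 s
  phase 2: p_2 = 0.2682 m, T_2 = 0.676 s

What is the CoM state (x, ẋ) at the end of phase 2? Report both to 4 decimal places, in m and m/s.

x = 0.7194, ẋ = 1.5748

phase 1: p=0.1128, T=0.614, ωT=2.060584, cosh=3.988966, sinh=3.861587; start (x,ẋ)=(0.054200, 0.303800) → end (x,ẋ)=(0.228615, 0.452422)
phase 2: p=0.2682, T=0.676, ωT=2.268656, cosh=4.884926, sinh=4.781475; start (x,ẋ)=(0.228615, 0.452422) → end (x,ẋ)=(0.719418, 1.574835)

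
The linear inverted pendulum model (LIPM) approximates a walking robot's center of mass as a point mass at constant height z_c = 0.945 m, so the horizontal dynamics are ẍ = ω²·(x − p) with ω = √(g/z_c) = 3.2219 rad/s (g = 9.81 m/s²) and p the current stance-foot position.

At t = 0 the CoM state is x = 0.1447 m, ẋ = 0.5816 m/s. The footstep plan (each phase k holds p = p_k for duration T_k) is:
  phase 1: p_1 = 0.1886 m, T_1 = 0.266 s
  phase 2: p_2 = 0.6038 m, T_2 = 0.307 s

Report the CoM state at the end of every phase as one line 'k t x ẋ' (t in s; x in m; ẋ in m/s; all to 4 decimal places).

1 0.2660 0.3019 0.6720
2 0.5730 0.3834 -0.0984

phase 1: p=0.1886, T=0.266, ωT=0.857025, cosh=1.390282, sinh=0.965859; start (x,ẋ)=(0.144700, 0.581600) → end (x,ẋ)=(0.301918, 0.671976)
phase 2: p=0.6038, T=0.307, ωT=0.989123, cosh=1.530389, sinh=1.158487; start (x,ẋ)=(0.301918, 0.671976) → end (x,ẋ)=(0.383423, -0.098398)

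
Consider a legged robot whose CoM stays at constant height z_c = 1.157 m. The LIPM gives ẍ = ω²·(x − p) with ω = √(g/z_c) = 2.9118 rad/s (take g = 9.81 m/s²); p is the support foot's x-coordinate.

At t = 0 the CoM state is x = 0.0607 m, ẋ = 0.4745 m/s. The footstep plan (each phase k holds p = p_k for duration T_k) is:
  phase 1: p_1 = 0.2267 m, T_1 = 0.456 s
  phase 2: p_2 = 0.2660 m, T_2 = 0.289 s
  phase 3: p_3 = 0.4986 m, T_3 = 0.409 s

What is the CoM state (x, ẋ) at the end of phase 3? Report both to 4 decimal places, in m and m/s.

x = -0.1215, ẋ = -1.5514

phase 1: p=0.2267, T=0.456, ωT=1.327781, cosh=2.018863, sinh=1.753798; start (x,ẋ)=(0.060700, 0.474500) → end (x,ẋ)=(0.177364, 0.110237)
phase 2: p=0.2660, T=0.289, ωT=0.841510, cosh=1.375463, sinh=0.944404; start (x,ẋ)=(0.177364, 0.110237) → end (x,ẋ)=(0.179838, -0.092116)
phase 3: p=0.4986, T=0.409, ωT=1.190926, cosh=1.797033, sinh=1.493094; start (x,ẋ)=(0.179838, -0.092116) → end (x,ẋ)=(-0.121461, -1.551385)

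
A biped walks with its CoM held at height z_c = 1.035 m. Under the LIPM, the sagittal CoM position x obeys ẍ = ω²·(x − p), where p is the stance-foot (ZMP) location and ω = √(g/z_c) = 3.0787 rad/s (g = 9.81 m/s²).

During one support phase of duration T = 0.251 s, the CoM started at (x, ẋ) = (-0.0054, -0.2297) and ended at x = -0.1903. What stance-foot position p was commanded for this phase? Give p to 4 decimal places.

ωT = 3.0787·0.251 = 0.772754; cosh(ωT) = 1.313731, sinh(ωT) = 0.851991
x(T) = p + (x₀−p)·cosh(ωT) + (ẋ₀/ω)·sinh(ωT) ⇒ p·(1 − cosh) = x(T) − x₀·cosh − (ẋ₀/ω)·sinh
numerator   = -0.1903 − (-0.0054)·1.313731 − (-0.2297/3.0787)·0.851991 = -0.119639
denominator = 1 − 1.313731 = -0.313731
p = -0.119639 / -0.313731 = 0.3813

p = 0.3813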